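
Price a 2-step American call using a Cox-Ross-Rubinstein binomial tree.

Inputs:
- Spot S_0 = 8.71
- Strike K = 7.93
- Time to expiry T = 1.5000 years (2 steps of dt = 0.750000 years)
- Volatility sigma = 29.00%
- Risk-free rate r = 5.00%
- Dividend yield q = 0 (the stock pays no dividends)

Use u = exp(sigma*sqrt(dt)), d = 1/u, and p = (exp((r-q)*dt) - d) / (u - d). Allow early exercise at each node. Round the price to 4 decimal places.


Answer: Price = V(0,0) = 1.9385

Derivation:
dt = T/N = 0.750000
u = exp(sigma*sqrt(dt)) = 1.285500; d = 1/u = 0.777908
p = (exp((r-q)*dt) - d) / (u - d) = 0.512822
Discount per step: exp(-r*dt) = 0.963194
Stock lattice S(k, i) with i counting down-moves:
  k=0: S(0,0) = 8.7100
  k=1: S(1,0) = 11.1967; S(1,1) = 6.7756
  k=2: S(2,0) = 14.3934; S(2,1) = 8.7100; S(2,2) = 5.2708
Terminal payoffs V(N, i) = max(S_T - K, 0):
  V(2,0) = 6.463353; V(2,1) = 0.780000; V(2,2) = 0.000000
Backward induction: V(k, i) = exp(-r*dt) * [p * V(k+1, i) + (1-p) * V(k+1, i+1)]; then take max(V_cont, immediate exercise) for American.
  V(1,0) = exp(-r*dt) * [p*6.463353 + (1-p)*0.780000] = 3.558569; exercise = 3.266701; V(1,0) = max -> 3.558569
  V(1,1) = exp(-r*dt) * [p*0.780000 + (1-p)*0.000000] = 0.385279; exercise = 0.000000; V(1,1) = max -> 0.385279
  V(0,0) = exp(-r*dt) * [p*3.558569 + (1-p)*0.385279] = 1.938537; exercise = 0.780000; V(0,0) = max -> 1.938537


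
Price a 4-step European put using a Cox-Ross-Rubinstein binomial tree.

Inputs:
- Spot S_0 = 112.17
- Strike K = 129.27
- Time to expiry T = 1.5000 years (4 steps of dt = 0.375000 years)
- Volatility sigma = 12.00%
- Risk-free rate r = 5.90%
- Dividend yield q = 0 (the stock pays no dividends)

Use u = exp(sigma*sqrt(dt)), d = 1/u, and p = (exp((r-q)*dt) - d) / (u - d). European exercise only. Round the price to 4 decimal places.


Answer: Price = V(0,0) = 9.5098

Derivation:
dt = T/N = 0.375000
u = exp(sigma*sqrt(dt)) = 1.076252; d = 1/u = 0.929150
p = (exp((r-q)*dt) - d) / (u - d) = 0.633719
Discount per step: exp(-r*dt) = 0.978118
Stock lattice S(k, i) with i counting down-moves:
  k=0: S(0,0) = 112.1700
  k=1: S(1,0) = 120.7232; S(1,1) = 104.2228
  k=2: S(2,0) = 129.9286; S(2,1) = 112.1700; S(2,2) = 96.8387
  k=3: S(3,0) = 139.8359; S(3,1) = 120.7232; S(3,2) = 104.2228; S(3,3) = 89.9777
  k=4: S(4,0) = 150.4987; S(4,1) = 129.9286; S(4,2) = 112.1700; S(4,3) = 96.8387; S(4,4) = 83.6028
Terminal payoffs V(N, i) = max(K - S_T, 0):
  V(4,0) = 0.000000; V(4,1) = 0.000000; V(4,2) = 17.100000; V(4,3) = 32.431350; V(4,4) = 45.667217
Backward induction: V(k, i) = exp(-r*dt) * [p * V(k+1, i) + (1-p) * V(k+1, i+1)].
  V(3,0) = exp(-r*dt) * [p*0.000000 + (1-p)*0.000000] = 0.000000
  V(3,1) = exp(-r*dt) * [p*0.000000 + (1-p)*17.100000] = 6.126341
  V(3,2) = exp(-r*dt) * [p*17.100000 + (1-p)*32.431350] = 22.218512
  V(3,3) = exp(-r*dt) * [p*32.431350 + (1-p)*45.667217] = 36.463642
  V(2,0) = exp(-r*dt) * [p*0.000000 + (1-p)*6.126341] = 2.194857
  V(2,1) = exp(-r*dt) * [p*6.126341 + (1-p)*22.218512] = 11.757556
  V(2,2) = exp(-r*dt) * [p*22.218512 + (1-p)*36.463642] = 26.835865
  V(1,0) = exp(-r*dt) * [p*2.194857 + (1-p)*11.757556] = 5.572815
  V(1,1) = exp(-r*dt) * [p*11.757556 + (1-p)*26.835865] = 16.902316
  V(0,0) = exp(-r*dt) * [p*5.572815 + (1-p)*16.902316] = 9.509841


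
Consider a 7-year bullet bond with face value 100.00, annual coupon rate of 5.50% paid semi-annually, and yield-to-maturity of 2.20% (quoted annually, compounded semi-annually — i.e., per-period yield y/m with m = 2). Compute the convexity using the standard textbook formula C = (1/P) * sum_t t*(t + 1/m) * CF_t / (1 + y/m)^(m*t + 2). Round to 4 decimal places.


Coupon per period c = face * coupon_rate / m = 2.750000
Periods per year m = 2; per-period yield y/m = 0.011000
Number of cashflows N = 14
Cashflows (t years, CF_t, discount factor 1/(1+y/m)^(m*t), PV):
  t = 0.5000: CF_t = 2.750000, DF = 0.989120, PV = 2.720079
  t = 1.0000: CF_t = 2.750000, DF = 0.978358, PV = 2.690484
  t = 1.5000: CF_t = 2.750000, DF = 0.967713, PV = 2.661210
  t = 2.0000: CF_t = 2.750000, DF = 0.957184, PV = 2.632256
  t = 2.5000: CF_t = 2.750000, DF = 0.946769, PV = 2.603616
  t = 3.0000: CF_t = 2.750000, DF = 0.936468, PV = 2.575288
  t = 3.5000: CF_t = 2.750000, DF = 0.926279, PV = 2.547268
  t = 4.0000: CF_t = 2.750000, DF = 0.916201, PV = 2.519553
  t = 4.5000: CF_t = 2.750000, DF = 0.906232, PV = 2.492139
  t = 5.0000: CF_t = 2.750000, DF = 0.896372, PV = 2.465024
  t = 5.5000: CF_t = 2.750000, DF = 0.886620, PV = 2.438204
  t = 6.0000: CF_t = 2.750000, DF = 0.876973, PV = 2.411675
  t = 6.5000: CF_t = 2.750000, DF = 0.867431, PV = 2.385435
  t = 7.0000: CF_t = 102.750000, DF = 0.857993, PV = 88.158796
Price P = sum_t PV_t = 121.301027
Convexity numerator sum_t t*(t + 1/m) * CF_t / (1+y/m)^(m*t + 2):
  t = 0.5000: term = 1.330605
  t = 1.0000: term = 3.948384
  t = 1.5000: term = 7.810848
  t = 2.0000: term = 12.876439
  t = 2.5000: term = 19.104508
  t = 3.0000: term = 26.455303
  t = 3.5000: term = 34.889949
  t = 4.0000: term = 44.370431
  t = 4.5000: term = 54.859583
  t = 5.0000: term = 66.321069
  t = 5.5000: term = 78.719370
  t = 6.0000: term = 92.019766
  t = 6.5000: term = 106.188322
  t = 7.0000: term = 4528.169180
Convexity = (1/P) * sum = 5077.063756 / 121.301027 = 41.855076

Answer: Convexity = 41.8551


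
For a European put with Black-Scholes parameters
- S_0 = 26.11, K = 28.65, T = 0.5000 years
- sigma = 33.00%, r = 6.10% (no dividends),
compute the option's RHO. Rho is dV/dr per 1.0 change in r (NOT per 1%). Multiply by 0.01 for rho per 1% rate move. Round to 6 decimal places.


Answer: Rho = -9.023764

Derivation:
d1 = -0.1504640111; d2 = -0.3838092489
phi(d1) = 0.3944518330; exp(-qT) = 1.0000000000; exp(-rT) = 0.9699604321
N(-d2) = 0.6494400837
Rho = -K*T*exp(-rT)*N(-d2) = -28.6500 * 0.5000 * 0.9699604321 * 0.6494400837 = -9.023764


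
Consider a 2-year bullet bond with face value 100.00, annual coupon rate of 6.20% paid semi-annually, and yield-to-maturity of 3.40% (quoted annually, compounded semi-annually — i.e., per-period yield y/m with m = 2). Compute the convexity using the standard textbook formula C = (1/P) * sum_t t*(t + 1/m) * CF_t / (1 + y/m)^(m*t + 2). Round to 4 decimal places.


Answer: Convexity = 4.5580

Derivation:
Coupon per period c = face * coupon_rate / m = 3.100000
Periods per year m = 2; per-period yield y/m = 0.017000
Number of cashflows N = 4
Cashflows (t years, CF_t, discount factor 1/(1+y/m)^(m*t), PV):
  t = 0.5000: CF_t = 3.100000, DF = 0.983284, PV = 3.048181
  t = 1.0000: CF_t = 3.100000, DF = 0.966848, PV = 2.997228
  t = 1.5000: CF_t = 3.100000, DF = 0.950686, PV = 2.947127
  t = 2.0000: CF_t = 103.100000, DF = 0.934795, PV = 96.377322
Price P = sum_t PV_t = 105.369858
Convexity numerator sum_t t*(t + 1/m) * CF_t / (1+y/m)^(m*t + 2):
  t = 0.5000: term = 1.473563
  t = 1.0000: term = 4.346795
  t = 1.5000: term = 8.548269
  t = 2.0000: term = 465.910987
Convexity = (1/P) * sum = 480.279614 / 105.369858 = 4.558036


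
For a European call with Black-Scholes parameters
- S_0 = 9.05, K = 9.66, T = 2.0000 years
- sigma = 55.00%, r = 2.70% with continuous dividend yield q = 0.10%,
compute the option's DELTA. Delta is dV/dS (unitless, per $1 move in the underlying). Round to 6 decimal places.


d1 = 0.3719010239; d2 = -0.4059164355
phi(d1) = 0.3722856962; exp(-qT) = 0.9980019987; exp(-rT) = 0.9474321065
N(d1) = 0.6450167286
Delta = exp(-qT) * N(d1) = 0.9980019987 * 0.6450167286 = 0.643728

Answer: Delta = 0.643728


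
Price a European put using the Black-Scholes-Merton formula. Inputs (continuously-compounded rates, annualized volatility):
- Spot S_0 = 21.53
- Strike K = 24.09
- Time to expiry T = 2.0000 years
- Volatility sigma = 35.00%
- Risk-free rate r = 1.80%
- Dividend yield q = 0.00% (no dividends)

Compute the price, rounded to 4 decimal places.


Answer: Price = 5.2804

Derivation:
d1 = (ln(S/K) + (r - q + 0.5*sigma^2) * T) / (sigma * sqrt(T)) = 0.09323808
d2 = d1 - sigma * sqrt(T) = -0.40173667
exp(-rT) = 0.96464029; exp(-qT) = 1.00000000
P = K * exp(-rT) * N(-d2) - S_0 * exp(-qT) * N(-d1)
N(-d1) = 0.46285721; N(-d2) = 0.65606108
P = 24.0900 * 0.96464029 * 0.65606108 - 21.5300 * 1.00000000 * 0.46285721 = 5.2804


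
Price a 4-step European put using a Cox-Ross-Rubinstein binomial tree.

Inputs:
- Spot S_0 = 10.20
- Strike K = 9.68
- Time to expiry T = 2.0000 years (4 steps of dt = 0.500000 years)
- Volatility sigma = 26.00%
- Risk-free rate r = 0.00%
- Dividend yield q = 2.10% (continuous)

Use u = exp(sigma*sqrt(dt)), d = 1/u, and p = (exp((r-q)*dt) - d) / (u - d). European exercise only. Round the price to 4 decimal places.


dt = T/N = 0.500000
u = exp(sigma*sqrt(dt)) = 1.201833; d = 1/u = 0.832062
p = (exp((r-q)*dt) - d) / (u - d) = 0.425920
Discount per step: exp(-r*dt) = 1.000000
Stock lattice S(k, i) with i counting down-moves:
  k=0: S(0,0) = 10.2000
  k=1: S(1,0) = 12.2587; S(1,1) = 8.4870
  k=2: S(2,0) = 14.7329; S(2,1) = 10.2000; S(2,2) = 7.0617
  k=3: S(3,0) = 17.7065; S(3,1) = 12.2587; S(3,2) = 8.4870; S(3,3) = 5.8758
  k=4: S(4,0) = 21.2802; S(4,1) = 14.7329; S(4,2) = 10.2000; S(4,3) = 7.0617; S(4,4) = 4.8890
Terminal payoffs V(N, i) = max(K - S_T, 0):
  V(4,0) = 0.000000; V(4,1) = 0.000000; V(4,2) = 0.000000; V(4,3) = 2.618255; V(4,4) = 4.790957
Backward induction: V(k, i) = exp(-r*dt) * [p * V(k+1, i) + (1-p) * V(k+1, i+1)].
  V(3,0) = exp(-r*dt) * [p*0.000000 + (1-p)*0.000000] = 0.000000
  V(3,1) = exp(-r*dt) * [p*0.000000 + (1-p)*0.000000] = 0.000000
  V(3,2) = exp(-r*dt) * [p*0.000000 + (1-p)*2.618255] = 1.503089
  V(3,3) = exp(-r*dt) * [p*2.618255 + (1-p)*4.790957] = 3.865560
  V(2,0) = exp(-r*dt) * [p*0.000000 + (1-p)*0.000000] = 0.000000
  V(2,1) = exp(-r*dt) * [p*0.000000 + (1-p)*1.503089] = 0.862894
  V(2,2) = exp(-r*dt) * [p*1.503089 + (1-p)*3.865560] = 2.859337
  V(1,0) = exp(-r*dt) * [p*0.000000 + (1-p)*0.862894] = 0.495370
  V(1,1) = exp(-r*dt) * [p*0.862894 + (1-p)*2.859337] = 2.009013
  V(0,0) = exp(-r*dt) * [p*0.495370 + (1-p)*2.009013] = 1.364323

Answer: Price = V(0,0) = 1.3643


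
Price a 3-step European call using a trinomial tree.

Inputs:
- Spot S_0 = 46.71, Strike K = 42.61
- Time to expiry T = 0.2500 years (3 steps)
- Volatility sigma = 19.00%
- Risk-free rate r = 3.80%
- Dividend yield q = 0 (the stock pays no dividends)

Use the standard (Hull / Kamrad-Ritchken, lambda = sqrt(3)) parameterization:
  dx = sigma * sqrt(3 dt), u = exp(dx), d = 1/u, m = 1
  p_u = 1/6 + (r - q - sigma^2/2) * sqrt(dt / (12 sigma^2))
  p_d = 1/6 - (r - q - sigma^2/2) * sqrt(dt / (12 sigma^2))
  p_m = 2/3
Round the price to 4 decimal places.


Answer: Price = V(0,0) = 4.7581

Derivation:
dt = T/N = 0.083333; dx = sigma*sqrt(3*dt) = 0.095000
u = exp(dx) = 1.099659; d = 1/u = 0.909373
p_u = 0.175417, p_m = 0.666667, p_d = 0.157917
Discount per step: exp(-r*dt) = 0.996838
Stock lattice S(k, j) with j the centered position index:
  k=0: S(0,+0) = 46.7100
  k=1: S(1,-1) = 42.4768; S(1,+0) = 46.7100; S(1,+1) = 51.3651
  k=2: S(2,-2) = 38.6273; S(2,-1) = 42.4768; S(2,+0) = 46.7100; S(2,+1) = 51.3651; S(2,+2) = 56.4840
  k=3: S(3,-3) = 35.1266; S(3,-2) = 38.6273; S(3,-1) = 42.4768; S(3,+0) = 46.7100; S(3,+1) = 51.3651; S(3,+2) = 56.4840; S(3,+3) = 62.1132
Terminal payoffs V(N, j) = max(S_T - K, 0):
  V(3,-3) = 0.000000; V(3,-2) = 0.000000; V(3,-1) = 0.000000; V(3,+0) = 4.100000; V(3,+1) = 8.755065; V(3,+2) = 13.874049; V(3,+3) = 19.503184
Backward induction: V(k, j) = exp(-r*dt) * [p_u * V(k+1, j+1) + p_m * V(k+1, j) + p_d * V(k+1, j-1)]
  V(2,-2) = exp(-r*dt) * [p_u*0.000000 + p_m*0.000000 + p_d*0.000000] = 0.000000
  V(2,-1) = exp(-r*dt) * [p_u*4.100000 + p_m*0.000000 + p_d*0.000000] = 0.716934
  V(2,+0) = exp(-r*dt) * [p_u*8.755065 + p_m*4.100000 + p_d*0.000000] = 4.255620
  V(2,+1) = exp(-r*dt) * [p_u*13.874049 + p_m*8.755065 + p_d*4.100000] = 8.889712
  V(2,+2) = exp(-r*dt) * [p_u*19.503184 + p_m*13.874049 + p_d*8.755065] = 14.008689
  V(1,-1) = exp(-r*dt) * [p_u*4.255620 + p_m*0.716934 + p_d*0.000000] = 1.220592
  V(1,+0) = exp(-r*dt) * [p_u*8.889712 + p_m*4.255620 + p_d*0.716934] = 4.495442
  V(1,+1) = exp(-r*dt) * [p_u*14.008689 + p_m*8.889712 + p_d*4.255620] = 9.027234
  V(0,+0) = exp(-r*dt) * [p_u*9.027234 + p_m*4.495442 + p_d*1.220592] = 4.758149


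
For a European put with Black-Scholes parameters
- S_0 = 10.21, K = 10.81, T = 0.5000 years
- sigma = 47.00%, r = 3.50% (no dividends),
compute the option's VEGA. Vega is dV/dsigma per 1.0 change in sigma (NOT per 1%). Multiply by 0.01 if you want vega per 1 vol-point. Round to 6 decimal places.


Answer: Vega = 2.877008

Derivation:
d1 = 0.0470030443; d2 = -0.2853371429
phi(d1) = 0.3985018349; exp(-qT) = 1.0000000000; exp(-rT) = 0.9826522357
Vega = S * exp(-qT) * phi(d1) * sqrt(T) = 10.2100 * 1.0000000000 * 0.3985018349 * 0.7071067812 = 2.877008


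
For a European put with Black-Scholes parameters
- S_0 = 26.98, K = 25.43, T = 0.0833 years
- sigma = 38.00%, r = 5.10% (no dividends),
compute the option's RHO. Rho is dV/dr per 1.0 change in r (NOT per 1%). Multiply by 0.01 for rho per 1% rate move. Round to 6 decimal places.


d1 = 0.6330437972; d2 = 0.5233691876
phi(d1) = 0.3265047579; exp(-qT) = 1.0000000000; exp(-rT) = 0.9957607113
N(-d2) = 0.3003586811
Rho = -K*T*exp(-rT)*N(-d2) = -25.4300 * 0.0833 * 0.9957607113 * 0.3003586811 = -0.633558

Answer: Rho = -0.633558


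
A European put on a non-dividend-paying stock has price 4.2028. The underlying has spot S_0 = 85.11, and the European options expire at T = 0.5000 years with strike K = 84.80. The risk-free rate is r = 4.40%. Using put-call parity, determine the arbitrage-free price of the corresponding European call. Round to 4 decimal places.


Put-call parity: C - P = S_0 * exp(-qT) - K * exp(-rT).
S_0 * exp(-qT) = 85.1100 * 1.00000000 = 85.11000000
K * exp(-rT) = 84.8000 * 0.97824024 = 82.95477193
C = P + S*exp(-qT) - K*exp(-rT)
C = 4.2028 + 85.11000000 - 82.95477193 = 6.3580

Answer: Call price = 6.3580


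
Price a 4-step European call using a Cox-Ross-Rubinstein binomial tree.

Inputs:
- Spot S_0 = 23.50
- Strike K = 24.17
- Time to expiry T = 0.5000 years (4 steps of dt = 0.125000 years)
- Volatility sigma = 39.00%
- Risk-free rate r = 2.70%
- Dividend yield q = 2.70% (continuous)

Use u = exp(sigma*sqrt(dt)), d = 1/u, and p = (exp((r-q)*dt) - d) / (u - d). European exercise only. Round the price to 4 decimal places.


Answer: Price = V(0,0) = 2.2164

Derivation:
dt = T/N = 0.125000
u = exp(sigma*sqrt(dt)) = 1.147844; d = 1/u = 0.871198
p = (exp((r-q)*dt) - d) / (u - d) = 0.465583
Discount per step: exp(-r*dt) = 0.996631
Stock lattice S(k, i) with i counting down-moves:
  k=0: S(0,0) = 23.5000
  k=1: S(1,0) = 26.9743; S(1,1) = 20.4732
  k=2: S(2,0) = 30.9624; S(2,1) = 23.5000; S(2,2) = 17.8362
  k=3: S(3,0) = 35.5400; S(3,1) = 26.9743; S(3,2) = 20.4732; S(3,3) = 15.5388
  k=4: S(4,0) = 40.7944; S(4,1) = 30.9624; S(4,2) = 23.5000; S(4,3) = 17.8362; S(4,4) = 13.5374
Terminal payoffs V(N, i) = max(S_T - K, 0):
  V(4,0) = 16.624355; V(4,1) = 6.792354; V(4,2) = 0.000000; V(4,3) = 0.000000; V(4,4) = 0.000000
Backward induction: V(k, i) = exp(-r*dt) * [p * V(k+1, i) + (1-p) * V(k+1, i+1)].
  V(3,0) = exp(-r*dt) * [p*16.624355 + (1-p)*6.792354] = 11.331658
  V(3,1) = exp(-r*dt) * [p*6.792354 + (1-p)*0.000000] = 3.151750
  V(3,2) = exp(-r*dt) * [p*0.000000 + (1-p)*0.000000] = 0.000000
  V(3,3) = exp(-r*dt) * [p*0.000000 + (1-p)*0.000000] = 0.000000
  V(2,0) = exp(-r*dt) * [p*11.331658 + (1-p)*3.151750] = 6.936725
  V(2,1) = exp(-r*dt) * [p*3.151750 + (1-p)*0.000000] = 1.462457
  V(2,2) = exp(-r*dt) * [p*0.000000 + (1-p)*0.000000] = 0.000000
  V(1,0) = exp(-r*dt) * [p*6.936725 + (1-p)*1.462457] = 3.997669
  V(1,1) = exp(-r*dt) * [p*1.462457 + (1-p)*0.000000] = 0.678601
  V(0,0) = exp(-r*dt) * [p*3.997669 + (1-p)*0.678601] = 2.216410


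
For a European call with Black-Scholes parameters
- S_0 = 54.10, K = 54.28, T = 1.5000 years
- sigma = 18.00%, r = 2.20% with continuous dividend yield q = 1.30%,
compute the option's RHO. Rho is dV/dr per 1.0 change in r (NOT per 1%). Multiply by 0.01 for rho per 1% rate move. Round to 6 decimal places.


Answer: Rho = 37.376718

Derivation:
d1 = 0.1563969756; d2 = -0.0640571012
phi(d1) = 0.3940929278; exp(-qT) = 0.9806888952; exp(-rT) = 0.9675385596
N(d2) = 0.4744623800
Rho = K*T*exp(-rT)*N(d2) = 54.2800 * 1.5000 * 0.9675385596 * 0.4744623800 = 37.376718


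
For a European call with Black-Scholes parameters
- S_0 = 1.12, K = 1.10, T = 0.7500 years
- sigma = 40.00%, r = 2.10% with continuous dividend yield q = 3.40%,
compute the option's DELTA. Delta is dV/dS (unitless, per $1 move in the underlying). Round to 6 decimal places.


Answer: Delta = 0.563560

Derivation:
d1 = 0.1970742001; d2 = -0.1493359614
phi(d1) = 0.3912699088; exp(-qT) = 0.9748223790; exp(-rT) = 0.9843733826
N(d1) = 0.5781152636
Delta = exp(-qT) * N(d1) = 0.9748223790 * 0.5781152636 = 0.563560


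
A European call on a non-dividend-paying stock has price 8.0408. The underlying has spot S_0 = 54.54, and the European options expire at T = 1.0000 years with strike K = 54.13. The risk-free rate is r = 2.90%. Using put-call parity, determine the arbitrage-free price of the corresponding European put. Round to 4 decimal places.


Put-call parity: C - P = S_0 * exp(-qT) - K * exp(-rT).
S_0 * exp(-qT) = 54.5400 * 1.00000000 = 54.54000000
K * exp(-rT) = 54.1300 * 0.97141646 = 52.58277322
P = C - S*exp(-qT) + K*exp(-rT)
P = 8.0408 - 54.54000000 + 52.58277322 = 6.0836

Answer: Put price = 6.0836


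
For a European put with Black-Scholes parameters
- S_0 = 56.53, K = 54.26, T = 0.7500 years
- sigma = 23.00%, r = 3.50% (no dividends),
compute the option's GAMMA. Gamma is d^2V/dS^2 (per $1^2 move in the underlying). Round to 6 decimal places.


d1 = 0.4371378116; d2 = 0.2379519687
phi(d1) = 0.3625897437; exp(-qT) = 1.0000000000; exp(-rT) = 0.9740915363
Gamma = exp(-qT) * phi(d1) / (S * sigma * sqrt(T)) = 1.0000000000 * 0.3625897437 / (56.5300 * 0.2300 * 0.8660254038) = 0.032202

Answer: Gamma = 0.032202


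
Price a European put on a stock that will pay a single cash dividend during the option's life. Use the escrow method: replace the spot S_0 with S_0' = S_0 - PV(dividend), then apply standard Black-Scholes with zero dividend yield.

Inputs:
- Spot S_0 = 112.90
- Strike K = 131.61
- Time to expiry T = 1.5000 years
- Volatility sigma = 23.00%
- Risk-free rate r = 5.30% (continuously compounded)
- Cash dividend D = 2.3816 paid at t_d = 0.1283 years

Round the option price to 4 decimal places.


PV(D) = D * exp(-r * t_d) = 2.3816 * 0.99322317 = 2.36546029
S_0' = S_0 - PV(D) = 112.9000 - 2.36546029 = 110.53453971
d1 = (ln(S_0'/K) + (r + sigma^2/2)*T) / (sigma*sqrt(T)) = -0.19645602
d2 = d1 - sigma*sqrt(T) = -0.47814734
exp(-rT) = 0.92357802
N(-d1) = 0.57787337; N(-d2) = 0.68372733
P = K * exp(-rT) * N(-d2) - S_0' * N(-d1) = 131.6100 * 0.92357802 * 0.68372733 - 110.53453971 * 0.57787337 = 19.2335

Answer: Price = 19.2335


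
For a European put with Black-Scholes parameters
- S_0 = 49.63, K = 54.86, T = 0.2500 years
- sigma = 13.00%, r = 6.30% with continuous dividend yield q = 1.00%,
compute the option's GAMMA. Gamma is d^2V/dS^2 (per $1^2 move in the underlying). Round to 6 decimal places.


d1 = -1.3050230140; d2 = -1.3700230140
phi(d1) = 0.1702510670; exp(-qT) = 0.9975031224; exp(-rT) = 0.9843733826
Gamma = exp(-qT) * phi(d1) / (S * sigma * sqrt(T)) = 0.9975031224 * 0.1702510670 / (49.6300 * 0.1300 * 0.5000000000) = 0.052644

Answer: Gamma = 0.052644


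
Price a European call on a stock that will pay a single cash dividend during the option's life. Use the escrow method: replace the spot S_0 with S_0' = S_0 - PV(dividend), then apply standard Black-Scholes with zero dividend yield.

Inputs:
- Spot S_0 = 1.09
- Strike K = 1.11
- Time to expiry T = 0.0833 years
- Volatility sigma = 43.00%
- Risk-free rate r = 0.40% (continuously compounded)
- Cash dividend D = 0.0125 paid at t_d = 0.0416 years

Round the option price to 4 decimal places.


PV(D) = D * exp(-r * t_d) = 0.0125 * 0.99983361 = 0.01249792
S_0' = S_0 - PV(D) = 1.0900 - 0.01249792 = 1.07750208
d1 = (ln(S_0'/K) + (r + sigma^2/2)*T) / (sigma*sqrt(T)) = -0.17469218
d2 = d1 - sigma*sqrt(T) = -0.29879766
exp(-rT) = 0.99966686
N(d1) = 0.43066076; N(d2) = 0.38254722
C = S_0' * N(d1) - K * exp(-rT) * N(d2) = 1.07750208 * 0.43066076 - 1.1100 * 0.99966686 * 0.38254722 = 0.0396

Answer: Price = 0.0396


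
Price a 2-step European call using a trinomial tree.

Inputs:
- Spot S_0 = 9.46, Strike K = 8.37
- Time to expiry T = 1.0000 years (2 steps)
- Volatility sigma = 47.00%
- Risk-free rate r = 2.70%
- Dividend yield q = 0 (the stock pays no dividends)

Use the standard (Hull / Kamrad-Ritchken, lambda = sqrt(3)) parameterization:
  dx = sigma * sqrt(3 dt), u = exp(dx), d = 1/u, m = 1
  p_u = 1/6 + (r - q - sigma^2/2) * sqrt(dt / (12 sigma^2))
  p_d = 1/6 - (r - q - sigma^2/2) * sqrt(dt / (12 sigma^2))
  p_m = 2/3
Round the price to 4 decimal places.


Answer: Price = V(0,0) = 2.3151

Derivation:
dt = T/N = 0.500000; dx = sigma*sqrt(3*dt) = 0.575630
u = exp(dx) = 1.778251; d = 1/u = 0.562350
p_u = 0.130424, p_m = 0.666667, p_d = 0.202910
Discount per step: exp(-r*dt) = 0.986591
Stock lattice S(k, j) with j the centered position index:
  k=0: S(0,+0) = 9.4600
  k=1: S(1,-1) = 5.3198; S(1,+0) = 9.4600; S(1,+1) = 16.8223
  k=2: S(2,-2) = 2.9916; S(2,-1) = 5.3198; S(2,+0) = 9.4600; S(2,+1) = 16.8223; S(2,+2) = 29.9142
Terminal payoffs V(N, j) = max(S_T - K, 0):
  V(2,-2) = 0.000000; V(2,-1) = 0.000000; V(2,+0) = 1.090000; V(2,+1) = 8.452251; V(2,+2) = 21.544178
Backward induction: V(k, j) = exp(-r*dt) * [p_u * V(k+1, j+1) + p_m * V(k+1, j) + p_d * V(k+1, j-1)]
  V(1,-1) = exp(-r*dt) * [p_u*1.090000 + p_m*0.000000 + p_d*0.000000] = 0.140256
  V(1,+0) = exp(-r*dt) * [p_u*8.452251 + p_m*1.090000 + p_d*0.000000] = 1.804515
  V(1,+1) = exp(-r*dt) * [p_u*21.544178 + p_m*8.452251 + p_d*1.090000] = 8.549675
  V(0,+0) = exp(-r*dt) * [p_u*8.549675 + p_m*1.804515 + p_d*0.140256] = 2.315085


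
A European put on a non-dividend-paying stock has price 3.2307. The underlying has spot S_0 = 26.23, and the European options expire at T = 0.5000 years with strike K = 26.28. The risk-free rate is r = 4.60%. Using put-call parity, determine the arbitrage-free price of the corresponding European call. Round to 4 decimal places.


Answer: Call price = 3.7782

Derivation:
Put-call parity: C - P = S_0 * exp(-qT) - K * exp(-rT).
S_0 * exp(-qT) = 26.2300 * 1.00000000 = 26.23000000
K * exp(-rT) = 26.2800 * 0.97726248 = 25.68245807
C = P + S*exp(-qT) - K*exp(-rT)
C = 3.2307 + 26.23000000 - 25.68245807 = 3.7782


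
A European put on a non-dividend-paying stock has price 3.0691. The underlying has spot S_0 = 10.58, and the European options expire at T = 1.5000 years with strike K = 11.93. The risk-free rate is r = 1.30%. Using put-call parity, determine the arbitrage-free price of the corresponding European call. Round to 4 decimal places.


Answer: Call price = 1.9495

Derivation:
Put-call parity: C - P = S_0 * exp(-qT) - K * exp(-rT).
S_0 * exp(-qT) = 10.5800 * 1.00000000 = 10.58000000
K * exp(-rT) = 11.9300 * 0.98068890 = 11.69961852
C = P + S*exp(-qT) - K*exp(-rT)
C = 3.0691 + 10.58000000 - 11.69961852 = 1.9495


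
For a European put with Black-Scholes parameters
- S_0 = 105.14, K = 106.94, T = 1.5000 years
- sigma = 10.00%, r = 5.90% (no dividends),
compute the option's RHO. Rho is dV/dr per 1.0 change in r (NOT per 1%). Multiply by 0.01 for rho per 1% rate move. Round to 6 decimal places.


d1 = 0.6452353279; d2 = 0.5227608408
phi(d1) = 0.3239704901; exp(-qT) = 1.0000000000; exp(-rT) = 0.9153031107
N(-d2) = 0.3005703467
Rho = -K*T*exp(-rT)*N(-d2) = -106.9400 * 1.5000 * 0.9153031107 * 0.3005703467 = -44.130872

Answer: Rho = -44.130872


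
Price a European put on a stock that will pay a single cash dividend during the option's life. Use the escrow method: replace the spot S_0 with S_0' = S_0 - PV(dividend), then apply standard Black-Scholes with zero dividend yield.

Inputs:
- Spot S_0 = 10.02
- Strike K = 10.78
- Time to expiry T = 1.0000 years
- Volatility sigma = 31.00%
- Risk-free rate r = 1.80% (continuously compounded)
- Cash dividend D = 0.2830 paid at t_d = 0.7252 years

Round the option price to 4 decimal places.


Answer: Price = 1.7202

Derivation:
PV(D) = D * exp(-r * t_d) = 0.2830 * 0.98703123 = 0.27932984
S_0' = S_0 - PV(D) = 10.0200 - 0.27932984 = 9.74067016
d1 = (ln(S_0'/K) + (r + sigma^2/2)*T) / (sigma*sqrt(T)) = -0.11397627
d2 = d1 - sigma*sqrt(T) = -0.42397627
exp(-rT) = 0.98216103
N(-d1) = 0.54537170; N(-d2) = 0.66420844
P = K * exp(-rT) * N(-d2) - S_0' * N(-d1) = 10.7800 * 0.98216103 * 0.66420844 - 9.74067016 * 0.54537170 = 1.7202


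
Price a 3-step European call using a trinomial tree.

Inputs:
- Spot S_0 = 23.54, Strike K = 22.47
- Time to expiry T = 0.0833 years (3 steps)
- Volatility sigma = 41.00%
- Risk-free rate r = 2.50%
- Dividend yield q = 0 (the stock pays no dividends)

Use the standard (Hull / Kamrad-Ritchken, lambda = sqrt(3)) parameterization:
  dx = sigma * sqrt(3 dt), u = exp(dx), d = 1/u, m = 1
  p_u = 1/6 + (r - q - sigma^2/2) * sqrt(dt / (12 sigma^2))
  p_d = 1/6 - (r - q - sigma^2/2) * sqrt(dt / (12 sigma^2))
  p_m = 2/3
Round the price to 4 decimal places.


Answer: Price = V(0,0) = 1.7639

Derivation:
dt = T/N = 0.027767; dx = sigma*sqrt(3*dt) = 0.118333
u = exp(dx) = 1.125619; d = 1/u = 0.888400
p_u = 0.159739, p_m = 0.666667, p_d = 0.173595
Discount per step: exp(-r*dt) = 0.999306
Stock lattice S(k, j) with j the centered position index:
  k=0: S(0,+0) = 23.5400
  k=1: S(1,-1) = 20.9129; S(1,+0) = 23.5400; S(1,+1) = 26.4971
  k=2: S(2,-2) = 18.5791; S(2,-1) = 20.9129; S(2,+0) = 23.5400; S(2,+1) = 26.4971; S(2,+2) = 29.8256
  k=3: S(3,-3) = 16.5056; S(3,-2) = 18.5791; S(3,-1) = 20.9129; S(3,+0) = 23.5400; S(3,+1) = 26.4971; S(3,+2) = 29.8256; S(3,+3) = 33.5723
Terminal payoffs V(N, j) = max(S_T - K, 0):
  V(3,-3) = 0.000000; V(3,-2) = 0.000000; V(3,-1) = 0.000000; V(3,+0) = 1.070000; V(3,+1) = 4.027072; V(3,+2) = 7.355608; V(3,+3) = 11.102272
Backward induction: V(k, j) = exp(-r*dt) * [p_u * V(k+1, j+1) + p_m * V(k+1, j) + p_d * V(k+1, j-1)]
  V(2,-2) = exp(-r*dt) * [p_u*0.000000 + p_m*0.000000 + p_d*0.000000] = 0.000000
  V(2,-1) = exp(-r*dt) * [p_u*1.070000 + p_m*0.000000 + p_d*0.000000] = 0.170802
  V(2,+0) = exp(-r*dt) * [p_u*4.027072 + p_m*1.070000 + p_d*0.000000] = 1.355671
  V(2,+1) = exp(-r*dt) * [p_u*7.355608 + p_m*4.027072 + p_d*1.070000] = 4.042629
  V(2,+2) = exp(-r*dt) * [p_u*11.102272 + p_m*7.355608 + p_d*4.027072] = 7.371161
  V(1,-1) = exp(-r*dt) * [p_u*1.355671 + p_m*0.170802 + p_d*0.000000] = 0.330192
  V(1,+0) = exp(-r*dt) * [p_u*4.042629 + p_m*1.355671 + p_d*0.170802] = 1.578099
  V(1,+1) = exp(-r*dt) * [p_u*7.371161 + p_m*4.042629 + p_d*1.355671] = 4.105032
  V(0,+0) = exp(-r*dt) * [p_u*4.105032 + p_m*1.578099 + p_d*0.330192] = 1.763893


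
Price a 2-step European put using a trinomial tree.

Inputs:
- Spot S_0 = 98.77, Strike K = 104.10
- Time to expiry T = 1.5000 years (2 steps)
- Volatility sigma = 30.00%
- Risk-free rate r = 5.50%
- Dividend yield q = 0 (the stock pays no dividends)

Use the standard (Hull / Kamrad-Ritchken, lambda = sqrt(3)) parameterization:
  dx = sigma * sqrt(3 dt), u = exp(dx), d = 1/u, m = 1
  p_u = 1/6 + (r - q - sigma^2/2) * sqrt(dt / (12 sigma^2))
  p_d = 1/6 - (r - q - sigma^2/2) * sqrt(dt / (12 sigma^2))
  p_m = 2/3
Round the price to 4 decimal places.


Answer: Price = V(0,0) = 11.9231

Derivation:
dt = T/N = 0.750000; dx = sigma*sqrt(3*dt) = 0.450000
u = exp(dx) = 1.568312; d = 1/u = 0.637628
p_u = 0.175000, p_m = 0.666667, p_d = 0.158333
Discount per step: exp(-r*dt) = 0.959589
Stock lattice S(k, j) with j the centered position index:
  k=0: S(0,+0) = 98.7700
  k=1: S(1,-1) = 62.9785; S(1,+0) = 98.7700; S(1,+1) = 154.9022
  k=2: S(2,-2) = 40.1569; S(2,-1) = 62.9785; S(2,+0) = 98.7700; S(2,+1) = 154.9022; S(2,+2) = 242.9350
Terminal payoffs V(N, j) = max(K - S_T, 0):
  V(2,-2) = 63.943115; V(2,-1) = 41.121467; V(2,+0) = 5.330000; V(2,+1) = 0.000000; V(2,+2) = 0.000000
Backward induction: V(k, j) = exp(-r*dt) * [p_u * V(k+1, j+1) + p_m * V(k+1, j) + p_d * V(k+1, j-1)]
  V(1,-1) = exp(-r*dt) * [p_u*5.330000 + p_m*41.121467 + p_d*63.943115] = 36.916729
  V(1,+0) = exp(-r*dt) * [p_u*0.000000 + p_m*5.330000 + p_d*41.121467] = 9.657529
  V(1,+1) = exp(-r*dt) * [p_u*0.000000 + p_m*0.000000 + p_d*5.330000] = 0.809813
  V(0,+0) = exp(-r*dt) * [p_u*0.809813 + p_m*9.657529 + p_d*36.916729] = 11.923106


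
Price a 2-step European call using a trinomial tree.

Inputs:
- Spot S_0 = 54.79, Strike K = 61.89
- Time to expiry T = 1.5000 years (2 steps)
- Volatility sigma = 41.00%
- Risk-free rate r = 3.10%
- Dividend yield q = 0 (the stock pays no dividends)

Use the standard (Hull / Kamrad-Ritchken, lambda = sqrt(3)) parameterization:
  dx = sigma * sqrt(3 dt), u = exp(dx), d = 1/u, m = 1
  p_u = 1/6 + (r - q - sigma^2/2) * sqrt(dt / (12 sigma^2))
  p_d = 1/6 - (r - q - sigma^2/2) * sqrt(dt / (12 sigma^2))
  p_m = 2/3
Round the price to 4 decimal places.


dt = T/N = 0.750000; dx = sigma*sqrt(3*dt) = 0.615000
u = exp(dx) = 1.849657; d = 1/u = 0.540641
p_u = 0.134319, p_m = 0.666667, p_d = 0.199014
Discount per step: exp(-r*dt) = 0.977018
Stock lattice S(k, j) with j the centered position index:
  k=0: S(0,+0) = 54.7900
  k=1: S(1,-1) = 29.6217; S(1,+0) = 54.7900; S(1,+1) = 101.3427
  k=2: S(2,-2) = 16.0147; S(2,-1) = 29.6217; S(2,+0) = 54.7900; S(2,+1) = 101.3427; S(2,+2) = 187.4492
Terminal payoffs V(N, j) = max(S_T - K, 0):
  V(2,-2) = 0.000000; V(2,-1) = 0.000000; V(2,+0) = 0.000000; V(2,+1) = 39.452685; V(2,+2) = 125.559166
Backward induction: V(k, j) = exp(-r*dt) * [p_u * V(k+1, j+1) + p_m * V(k+1, j) + p_d * V(k+1, j-1)]
  V(1,-1) = exp(-r*dt) * [p_u*0.000000 + p_m*0.000000 + p_d*0.000000] = 0.000000
  V(1,+0) = exp(-r*dt) * [p_u*39.452685 + p_m*0.000000 + p_d*0.000000] = 5.177463
  V(1,+1) = exp(-r*dt) * [p_u*125.559166 + p_m*39.452685 + p_d*0.000000] = 42.174735
  V(0,+0) = exp(-r*dt) * [p_u*42.174735 + p_m*5.177463 + p_d*0.000000] = 8.907001

Answer: Price = V(0,0) = 8.9070


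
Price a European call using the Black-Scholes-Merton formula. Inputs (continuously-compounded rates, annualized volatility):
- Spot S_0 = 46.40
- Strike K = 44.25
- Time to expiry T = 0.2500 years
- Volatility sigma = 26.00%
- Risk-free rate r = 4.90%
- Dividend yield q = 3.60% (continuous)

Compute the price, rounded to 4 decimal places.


Answer: Price = 3.6350

Derivation:
d1 = (ln(S/K) + (r - q + 0.5*sigma^2) * T) / (sigma * sqrt(T)) = 0.45495452
d2 = d1 - sigma * sqrt(T) = 0.32495452
exp(-rT) = 0.98782473; exp(-qT) = 0.99104038
C = S_0 * exp(-qT) * N(d1) - K * exp(-rT) * N(d2)
N(d1) = 0.67542902; N(d2) = 0.62739225
C = 46.4000 * 0.99104038 * 0.67542902 - 44.2500 * 0.98782473 * 0.62739225 = 3.6350


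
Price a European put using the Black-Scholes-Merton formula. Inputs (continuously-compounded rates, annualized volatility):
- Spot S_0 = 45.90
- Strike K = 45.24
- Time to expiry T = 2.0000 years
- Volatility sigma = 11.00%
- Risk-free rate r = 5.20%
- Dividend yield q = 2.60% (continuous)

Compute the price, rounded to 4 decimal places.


Answer: Price = 1.4479

Derivation:
d1 = (ln(S/K) + (r - q + 0.5*sigma^2) * T) / (sigma * sqrt(T)) = 0.50515365
d2 = d1 - sigma * sqrt(T) = 0.34959016
exp(-rT) = 0.90122530; exp(-qT) = 0.94932887
P = K * exp(-rT) * N(-d2) - S_0 * exp(-qT) * N(-d1)
N(-d1) = 0.30672546; N(-d2) = 0.36332315
P = 45.2400 * 0.90122530 * 0.36332315 - 45.9000 * 0.94932887 * 0.30672546 = 1.4479


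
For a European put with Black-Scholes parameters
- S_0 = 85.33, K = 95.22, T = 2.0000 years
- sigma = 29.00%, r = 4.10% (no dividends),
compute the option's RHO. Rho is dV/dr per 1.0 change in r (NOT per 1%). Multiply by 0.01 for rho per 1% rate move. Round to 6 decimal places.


d1 = 0.1376080727; d2 = -0.2725138604
phi(d1) = 0.3951829234; exp(-qT) = 1.0000000000; exp(-rT) = 0.9212719587
N(-d2) = 0.6073865323
Rho = -K*T*exp(-rT)*N(-d2) = -95.2200 * 2.0000 * 0.9212719587 * 0.6073865323 = -106.564164

Answer: Rho = -106.564164


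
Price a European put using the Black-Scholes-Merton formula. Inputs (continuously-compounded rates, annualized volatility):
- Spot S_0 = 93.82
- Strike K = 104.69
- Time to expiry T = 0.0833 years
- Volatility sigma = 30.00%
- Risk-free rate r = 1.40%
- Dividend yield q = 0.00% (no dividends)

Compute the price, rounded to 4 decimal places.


d1 = (ln(S/K) + (r - q + 0.5*sigma^2) * T) / (sigma * sqrt(T)) = -1.20933863
d2 = d1 - sigma * sqrt(T) = -1.29592385
exp(-rT) = 0.99883448; exp(-qT) = 1.00000000
P = K * exp(-rT) * N(-d2) - S_0 * exp(-qT) * N(-d1)
N(-d1) = 0.88673361; N(-d2) = 0.90249914
P = 104.6900 * 0.99883448 * 0.90249914 - 93.8200 * 1.00000000 * 0.88673361 = 11.1792

Answer: Price = 11.1792


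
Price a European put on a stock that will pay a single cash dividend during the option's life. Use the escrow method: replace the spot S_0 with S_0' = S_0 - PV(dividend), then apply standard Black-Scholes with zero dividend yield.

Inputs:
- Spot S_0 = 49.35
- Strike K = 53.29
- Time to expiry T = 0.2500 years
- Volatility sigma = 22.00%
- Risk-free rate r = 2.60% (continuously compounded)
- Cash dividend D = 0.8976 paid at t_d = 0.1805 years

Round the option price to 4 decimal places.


PV(D) = D * exp(-r * t_d) = 0.8976 * 0.99531799 = 0.89339743
S_0' = S_0 - PV(D) = 49.3500 - 0.89339743 = 48.45660257
d1 = (ln(S_0'/K) + (r + sigma^2/2)*T) / (sigma*sqrt(T)) = -0.75027356
d2 = d1 - sigma*sqrt(T) = -0.86027356
exp(-rT) = 0.99352108
N(-d1) = 0.77345502; N(-d2) = 0.80518087
P = K * exp(-rT) * N(-d2) - S_0' * N(-d1) = 53.2900 * 0.99352108 * 0.80518087 - 48.45660257 * 0.77345502 = 5.1511

Answer: Price = 5.1511


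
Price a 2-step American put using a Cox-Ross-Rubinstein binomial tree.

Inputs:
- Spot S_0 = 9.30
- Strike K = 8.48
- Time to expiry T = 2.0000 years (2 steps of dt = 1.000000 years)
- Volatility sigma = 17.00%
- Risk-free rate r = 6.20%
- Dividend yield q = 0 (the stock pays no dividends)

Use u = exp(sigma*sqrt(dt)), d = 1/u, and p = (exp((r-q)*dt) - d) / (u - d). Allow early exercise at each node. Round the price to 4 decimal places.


dt = T/N = 1.000000
u = exp(sigma*sqrt(dt)) = 1.185305; d = 1/u = 0.843665
p = (exp((r-q)*dt) - d) / (u - d) = 0.644824
Discount per step: exp(-r*dt) = 0.939883
Stock lattice S(k, i) with i counting down-moves:
  k=0: S(0,0) = 9.3000
  k=1: S(1,0) = 11.0233; S(1,1) = 7.8461
  k=2: S(2,0) = 13.0660; S(2,1) = 9.3000; S(2,2) = 6.6195
Terminal payoffs V(N, i) = max(K - S_T, 0):
  V(2,0) = 0.000000; V(2,1) = 0.000000; V(2,2) = 1.860536
Backward induction: V(k, i) = exp(-r*dt) * [p * V(k+1, i) + (1-p) * V(k+1, i+1)]; then take max(V_cont, immediate exercise) for American.
  V(1,0) = exp(-r*dt) * [p*0.000000 + (1-p)*0.000000] = 0.000000; exercise = 0.000000; V(1,0) = max -> 0.000000
  V(1,1) = exp(-r*dt) * [p*0.000000 + (1-p)*1.860536] = 0.621092; exercise = 0.633917; V(1,1) = max -> 0.633917
  V(0,0) = exp(-r*dt) * [p*0.000000 + (1-p)*0.633917] = 0.211617; exercise = 0.000000; V(0,0) = max -> 0.211617

Answer: Price = V(0,0) = 0.2116


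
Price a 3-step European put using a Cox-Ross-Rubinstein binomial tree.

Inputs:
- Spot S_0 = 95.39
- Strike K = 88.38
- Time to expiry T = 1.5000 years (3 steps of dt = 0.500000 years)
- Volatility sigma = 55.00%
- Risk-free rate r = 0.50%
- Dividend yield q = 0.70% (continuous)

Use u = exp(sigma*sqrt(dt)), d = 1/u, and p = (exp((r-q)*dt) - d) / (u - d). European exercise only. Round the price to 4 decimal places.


dt = T/N = 0.500000
u = exp(sigma*sqrt(dt)) = 1.475370; d = 1/u = 0.677796
p = (exp((r-q)*dt) - d) / (u - d) = 0.402727
Discount per step: exp(-r*dt) = 0.997503
Stock lattice S(k, i) with i counting down-moves:
  k=0: S(0,0) = 95.3900
  k=1: S(1,0) = 140.7355; S(1,1) = 64.6550
  k=2: S(2,0) = 207.6370; S(2,1) = 95.3900; S(2,2) = 43.8229
  k=3: S(3,0) = 306.3413; S(3,1) = 140.7355; S(3,2) = 64.6550; S(3,3) = 29.7030
Terminal payoffs V(N, i) = max(K - S_T, 0):
  V(3,0) = 0.000000; V(3,1) = 0.000000; V(3,2) = 23.725027; V(3,3) = 58.677015
Backward induction: V(k, i) = exp(-r*dt) * [p * V(k+1, i) + (1-p) * V(k+1, i+1)].
  V(2,0) = exp(-r*dt) * [p*0.000000 + (1-p)*0.000000] = 0.000000
  V(2,1) = exp(-r*dt) * [p*0.000000 + (1-p)*23.725027] = 14.134940
  V(2,2) = exp(-r*dt) * [p*23.725027 + (1-p)*58.677015] = 44.489548
  V(1,0) = exp(-r*dt) * [p*0.000000 + (1-p)*14.134940] = 8.421340
  V(1,1) = exp(-r*dt) * [p*14.134940 + (1-p)*44.489548] = 32.184370
  V(0,0) = exp(-r*dt) * [p*8.421340 + (1-p)*32.184370] = 22.557895

Answer: Price = V(0,0) = 22.5579


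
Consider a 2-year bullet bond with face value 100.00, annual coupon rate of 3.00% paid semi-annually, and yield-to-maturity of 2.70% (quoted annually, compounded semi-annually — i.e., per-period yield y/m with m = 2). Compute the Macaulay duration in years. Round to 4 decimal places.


Coupon per period c = face * coupon_rate / m = 1.500000
Periods per year m = 2; per-period yield y/m = 0.013500
Number of cashflows N = 4
Cashflows (t years, CF_t, discount factor 1/(1+y/m)^(m*t), PV):
  t = 0.5000: CF_t = 1.500000, DF = 0.986680, PV = 1.480020
  t = 1.0000: CF_t = 1.500000, DF = 0.973537, PV = 1.460306
  t = 1.5000: CF_t = 1.500000, DF = 0.960569, PV = 1.440854
  t = 2.0000: CF_t = 101.500000, DF = 0.947774, PV = 96.199105
Price P = sum_t PV_t = 100.580284
Macaulay numerator sum_t t * PV_t:
  t * PV_t at t = 0.5000: 0.740010
  t * PV_t at t = 1.0000: 1.460306
  t * PV_t at t = 1.5000: 2.161281
  t * PV_t at t = 2.0000: 192.398209
Macaulay duration D = (sum_t t * PV_t) / P = 196.759806 / 100.580284 = 1.956246

Answer: Macaulay duration = 1.9562 years


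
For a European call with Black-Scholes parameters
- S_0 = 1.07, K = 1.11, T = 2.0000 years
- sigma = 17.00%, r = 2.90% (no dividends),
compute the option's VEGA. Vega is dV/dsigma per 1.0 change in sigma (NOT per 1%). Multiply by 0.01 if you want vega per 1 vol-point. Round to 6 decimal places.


d1 = 0.2087987877; d2 = -0.0316175179
phi(d1) = 0.3903400487; exp(-qT) = 1.0000000000; exp(-rT) = 0.9436499474
Vega = S * exp(-qT) * phi(d1) * sqrt(T) = 1.0700 * 1.0000000000 * 0.3903400487 * 1.4142135624 = 0.590666

Answer: Vega = 0.590666


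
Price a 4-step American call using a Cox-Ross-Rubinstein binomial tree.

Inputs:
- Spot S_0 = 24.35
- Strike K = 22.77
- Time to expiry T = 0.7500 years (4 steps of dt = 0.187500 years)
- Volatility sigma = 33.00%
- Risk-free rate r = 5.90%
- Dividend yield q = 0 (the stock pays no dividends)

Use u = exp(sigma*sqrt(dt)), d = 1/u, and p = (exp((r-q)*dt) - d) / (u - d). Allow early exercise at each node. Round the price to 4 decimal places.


Answer: Price = V(0,0) = 4.1481

Derivation:
dt = T/N = 0.187500
u = exp(sigma*sqrt(dt)) = 1.153608; d = 1/u = 0.866846
p = (exp((r-q)*dt) - d) / (u - d) = 0.503129
Discount per step: exp(-r*dt) = 0.988998
Stock lattice S(k, i) with i counting down-moves:
  k=0: S(0,0) = 24.3500
  k=1: S(1,0) = 28.0903; S(1,1) = 21.1077
  k=2: S(2,0) = 32.4052; S(2,1) = 24.3500; S(2,2) = 18.2971
  k=3: S(3,0) = 37.3829; S(3,1) = 28.0903; S(3,2) = 21.1077; S(3,3) = 15.8608
  k=4: S(4,0) = 43.1252; S(4,1) = 32.4052; S(4,2) = 24.3500; S(4,3) = 18.2971; S(4,4) = 13.7488
Terminal payoffs V(N, i) = max(S_T - K, 0):
  V(4,0) = 20.355248; V(4,1) = 9.635243; V(4,2) = 1.580000; V(4,3) = 0.000000; V(4,4) = 0.000000
Backward induction: V(k, i) = exp(-r*dt) * [p * V(k+1, i) + (1-p) * V(k+1, i+1)]; then take max(V_cont, immediate exercise) for American.
  V(3,0) = exp(-r*dt) * [p*20.355248 + (1-p)*9.635243] = 14.863444; exercise = 14.612939; V(3,0) = max -> 14.863444
  V(3,1) = exp(-r*dt) * [p*9.635243 + (1-p)*1.580000] = 5.570853; exercise = 5.320348; V(3,1) = max -> 5.570853
  V(3,2) = exp(-r*dt) * [p*1.580000 + (1-p)*0.000000] = 0.786198; exercise = 0.000000; V(3,2) = max -> 0.786198
  V(3,3) = exp(-r*dt) * [p*0.000000 + (1-p)*0.000000] = 0.000000; exercise = 0.000000; V(3,3) = max -> 0.000000
  V(2,0) = exp(-r*dt) * [p*14.863444 + (1-p)*5.570853] = 10.133497; exercise = 9.635243; V(2,0) = max -> 10.133497
  V(2,1) = exp(-r*dt) * [p*5.570853 + (1-p)*0.786198] = 3.158361; exercise = 1.580000; V(2,1) = max -> 3.158361
  V(2,2) = exp(-r*dt) * [p*0.786198 + (1-p)*0.000000] = 0.391207; exercise = 0.000000; V(2,2) = max -> 0.391207
  V(1,0) = exp(-r*dt) * [p*10.133497 + (1-p)*3.158361] = 6.594396; exercise = 5.320348; V(1,0) = max -> 6.594396
  V(1,1) = exp(-r*dt) * [p*3.158361 + (1-p)*0.391207] = 1.763821; exercise = 0.000000; V(1,1) = max -> 1.763821
  V(0,0) = exp(-r*dt) * [p*6.594396 + (1-p)*1.763821] = 4.148078; exercise = 1.580000; V(0,0) = max -> 4.148078
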